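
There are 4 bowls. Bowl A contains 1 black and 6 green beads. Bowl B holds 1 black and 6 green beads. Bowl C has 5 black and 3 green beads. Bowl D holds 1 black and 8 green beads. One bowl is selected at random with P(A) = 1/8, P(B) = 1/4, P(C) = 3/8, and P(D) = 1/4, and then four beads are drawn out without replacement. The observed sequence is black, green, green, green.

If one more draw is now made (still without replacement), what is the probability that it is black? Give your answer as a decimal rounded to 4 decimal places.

0.0761

Compute the likelihood of the observed sequence for each case: P(data | bowl A) = (1/7)(6/6)(5/5)(4/4) = 0.14286; P(data | bowl B) = (1/7)(6/6)(5/5)(4/4) = 0.14286; P(data | bowl C) = (5/8)(3/7)(2/6)(1/5) = 0.017857; P(data | bowl D) = (1/9)(8/8)(7/7)(6/6) = 0.11111.
Multiplying each by its prior: 1/8 · 0.14286 = 0.017857, 1/4 · 0.14286 = 0.035714, 3/8 · 0.017857 = 0.0066964, 1/4 · 0.11111 = 0.027778; with total 0.088046.
The posterior is then P(bowl A | data) = 0.20282, P(bowl B | data) = 0.40563, P(bowl C | data) = 0.076056, P(bowl D | data) = 0.31549.
Averaging over the posterior, P(black next | data) = (0)(0.20282) + (0)(0.40563) + (1)(0.076056) + (0)(0.31549) = 0.076056.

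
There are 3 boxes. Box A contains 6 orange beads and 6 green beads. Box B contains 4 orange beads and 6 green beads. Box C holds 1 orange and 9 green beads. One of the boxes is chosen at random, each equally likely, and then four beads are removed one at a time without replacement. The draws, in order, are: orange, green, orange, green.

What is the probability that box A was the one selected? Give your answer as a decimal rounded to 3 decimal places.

0.515

Compute the likelihood of the observed sequence for each case: P(data | box A) = (6/12)(6/11)(5/10)(5/9) = 5/66; P(data | box B) = (4/10)(6/9)(3/8)(5/7) = 1/14; P(data | box C) = (1/10)(9/9)(0/8) = 0.
Weighting by the prior gives 1/3 · 5/66 = 5/198, 1/3 · 1/14 = 1/42, 1/3 · 0 = 0; these sum to 34/693.
Hence P(box A | data) = (5/198) / (34/693) = 35/68.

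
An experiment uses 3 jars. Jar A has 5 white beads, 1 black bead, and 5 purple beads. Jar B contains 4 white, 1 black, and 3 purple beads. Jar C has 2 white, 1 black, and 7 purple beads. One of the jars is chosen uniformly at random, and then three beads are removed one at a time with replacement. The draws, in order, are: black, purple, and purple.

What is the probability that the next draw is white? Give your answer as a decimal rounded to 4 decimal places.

0.3178

For each hypothesis, P(data | H) works out to: P(data | jar A) = (1/11)(5/11)(5/11) = 0.018783; P(data | jar B) = (1/8)(3/8)(3/8) = 0.017578; P(data | jar C) = (1/10)(7/10)(7/10) = 0.049.
Weighting by the prior gives 1/3 · 0.018783 = 0.006261, 1/3 · 0.017578 = 0.0058594, 1/3 · 0.049 = 0.016333; summing to 0.028454.
Normalising, the posterior is P(jar A | data) = 0.22004, P(jar B | data) = 0.20593, P(jar C | data) = 0.57403.
The predictive probability is P(white next | data) = (5/11)(0.22004) + (1/2)(0.20593) + (1/5)(0.57403) = 0.31779.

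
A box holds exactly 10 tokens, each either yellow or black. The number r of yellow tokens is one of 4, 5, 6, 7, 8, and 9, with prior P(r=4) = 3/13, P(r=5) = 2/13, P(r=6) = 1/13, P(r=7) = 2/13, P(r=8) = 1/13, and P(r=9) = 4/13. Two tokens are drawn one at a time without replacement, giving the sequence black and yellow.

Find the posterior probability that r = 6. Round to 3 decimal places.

0.100

Under each hypothesis, the probability of the observed sequence is: P(data | r = 4) = (6/10)(4/9) = 4/15; P(data | r = 5) = (5/10)(5/9) = 5/18; P(data | r = 6) = (4/10)(6/9) = 4/15; P(data | r = 7) = (3/10)(7/9) = 7/30; P(data | r = 8) = (2/10)(8/9) = 8/45; P(data | r = 9) = (1/10)(9/9) = 1/10.
Multiplying each by its prior: 3/13 · 4/15 = 4/65, 2/13 · 5/18 = 5/117, 1/13 · 4/15 = 4/195, 2/13 · 7/30 = 7/195, 1/13 · 8/45 = 8/585, 4/13 · 1/10 = 2/65; these sum to 8/39.
So P(r = 6 | data) = (4/195) / (8/39) = 1/10.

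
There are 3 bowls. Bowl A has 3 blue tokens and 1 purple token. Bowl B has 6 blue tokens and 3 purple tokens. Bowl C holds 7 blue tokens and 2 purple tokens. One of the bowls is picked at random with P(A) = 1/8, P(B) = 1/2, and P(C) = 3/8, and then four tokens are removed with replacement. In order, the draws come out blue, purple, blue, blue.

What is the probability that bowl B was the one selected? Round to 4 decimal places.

0.4852

Under each hypothesis, the probability of the observed sequence is: P(data | bowl A) = (3/4)(1/4)(3/4)(3/4) = 0.10547; P(data | bowl B) = (6/9)(3/9)(6/9)(6/9) = 0.098765; P(data | bowl C) = (7/9)(2/9)(7/9)(7/9) = 0.10456.
The prior-weighted likelihoods are 1/8 · 0.10547 = 0.013184, 1/2 · 0.098765 = 0.049383, 3/8 · 0.10456 = 0.039209; these sum to 0.10178.
Therefore the posterior P(bowl B | data) = (0.049383) / (0.10178) = 0.48521.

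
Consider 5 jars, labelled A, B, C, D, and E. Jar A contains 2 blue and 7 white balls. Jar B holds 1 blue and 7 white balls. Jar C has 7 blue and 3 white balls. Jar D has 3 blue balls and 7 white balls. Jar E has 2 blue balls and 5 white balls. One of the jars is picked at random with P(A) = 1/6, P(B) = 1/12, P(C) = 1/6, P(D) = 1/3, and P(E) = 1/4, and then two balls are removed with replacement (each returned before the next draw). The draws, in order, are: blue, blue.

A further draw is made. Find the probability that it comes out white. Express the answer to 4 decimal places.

0.4775

Compute the likelihood of the observed sequence for each case: P(data | jar A) = (2/9)(2/9) = 0.049383; P(data | jar B) = (1/8)(1/8) = 0.015625; P(data | jar C) = (7/10)(7/10) = 0.49; P(data | jar D) = (3/10)(3/10) = 0.09; P(data | jar E) = (2/7)(2/7) = 0.081633.
The prior-weighted likelihoods are 1/6 · 0.049383 = 0.0082305, 1/12 · 0.015625 = 0.0013021, 1/6 · 0.49 = 0.081667, 1/3 · 0.09 = 0.03, 1/4 · 0.081633 = 0.020408; with total 0.14161.
Dividing through by the total gives posterior P(jar A | data) = 0.058122, P(jar B | data) = 0.009195, P(jar C | data) = 0.57671, P(jar D | data) = 0.21185, P(jar E | data) = 0.14412.
The predictive probability is P(white next | data) = (7/9)(0.058122) + (7/8)(0.009195) + (3/10)(0.57671) + (7/10)(0.21185) + (5/7)(0.14412) = 0.4775.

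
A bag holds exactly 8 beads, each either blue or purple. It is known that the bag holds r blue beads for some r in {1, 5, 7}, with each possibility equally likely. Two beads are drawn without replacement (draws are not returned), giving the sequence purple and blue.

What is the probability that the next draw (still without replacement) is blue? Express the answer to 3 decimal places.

0.586

For each hypothesis, P(data | H) works out to: P(data | r = 1) = (7/8)(1/7) = 1/8; P(data | r = 5) = (3/8)(5/7) = 15/56; P(data | r = 7) = (1/8)(7/7) = 1/8.
The prior-weighted likelihoods are 1/3 · 1/8 = 1/24, 1/3 · 15/56 = 5/56, 1/3 · 1/8 = 1/24; summing to 29/168.
Dividing through by the total gives posterior P(r = 1 | data) = 7/29, P(r = 5 | data) = 15/29, P(r = 7 | data) = 7/29.
Averaging over the posterior, P(blue next | data) = (0)(7/29) + (2/3)(15/29) + (1)(7/29) = 17/29.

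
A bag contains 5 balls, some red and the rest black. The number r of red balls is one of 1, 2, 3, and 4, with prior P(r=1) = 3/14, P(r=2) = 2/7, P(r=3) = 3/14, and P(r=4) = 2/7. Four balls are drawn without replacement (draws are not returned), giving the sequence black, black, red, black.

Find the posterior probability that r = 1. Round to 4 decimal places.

0.6000

Under each hypothesis, the probability of the observed sequence is: P(data | r = 1) = (4/5)(3/4)(1/3)(2/2) = 1/5; P(data | r = 2) = (3/5)(2/4)(2/3)(1/2) = 1/10; P(data | r = 3) = (2/5)(1/4)(3/3)(0/2) = 0; P(data | r = 4) = (1/5)(0/4) = 0.
Weighting by the prior gives 3/14 · 1/5 = 3/70, 2/7 · 1/10 = 1/35, 3/14 · 0 = 0, 2/7 · 0 = 0; with total 1/14.
Therefore the posterior P(r = 1 | data) = (3/70) / (1/14) = 3/5.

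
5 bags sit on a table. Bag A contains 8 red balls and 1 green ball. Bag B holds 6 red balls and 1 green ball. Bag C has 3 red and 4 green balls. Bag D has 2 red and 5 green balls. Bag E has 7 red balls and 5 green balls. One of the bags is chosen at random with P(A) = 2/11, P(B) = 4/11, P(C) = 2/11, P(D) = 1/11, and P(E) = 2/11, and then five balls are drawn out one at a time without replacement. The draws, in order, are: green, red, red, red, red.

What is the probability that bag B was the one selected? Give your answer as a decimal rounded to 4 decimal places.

Under each hypothesis, the probability of the observed sequence is: P(data | bag A) = (1/9)(8/8)(7/7)(6/6)(5/5) = 0.11111; P(data | bag B) = (1/7)(6/6)(5/5)(4/4)(3/3) = 0.14286; P(data | bag C) = (4/7)(3/6)(2/5)(1/4)(0/3) = 0; P(data | bag D) = (5/7)(2/6)(1/5)(0/4) = 0; P(data | bag E) = (5/12)(7/11)(6/10)(5/9)(4/8) = 0.044192.
The prior-weighted likelihoods are 2/11 · 0.11111 = 0.020202, 4/11 · 0.14286 = 0.051948, 2/11 · 0 = 0, 1/11 · 0 = 0, 2/11 · 0.044192 = 0.0080349; these sum to 0.080185.
Hence P(bag B | data) = (0.051948) / (0.080185) = 0.64785.

0.6479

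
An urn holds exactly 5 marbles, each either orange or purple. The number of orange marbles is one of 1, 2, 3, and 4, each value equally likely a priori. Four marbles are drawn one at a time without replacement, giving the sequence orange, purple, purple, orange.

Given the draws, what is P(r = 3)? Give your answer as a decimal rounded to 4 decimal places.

0.5000

Compute the likelihood of the observed sequence for each case: P(data | r = 1) = (1/5)(4/4)(3/3)(0/2) = 0; P(data | r = 2) = (2/5)(3/4)(2/3)(1/2) = 1/10; P(data | r = 3) = (3/5)(2/4)(1/3)(2/2) = 1/10; P(data | r = 4) = (4/5)(1/4)(0/3) = 0.
The prior-weighted likelihoods are 1/4 · 0 = 0, 1/4 · 1/10 = 1/40, 1/4 · 1/10 = 1/40, 1/4 · 0 = 0; with total 1/20.
So P(r = 3 | data) = (1/40) / (1/20) = 1/2.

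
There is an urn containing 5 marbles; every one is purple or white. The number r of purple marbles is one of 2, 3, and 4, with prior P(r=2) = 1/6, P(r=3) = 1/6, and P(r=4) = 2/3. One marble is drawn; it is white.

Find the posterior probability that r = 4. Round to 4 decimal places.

0.4444

Under each hypothesis, the probability of this draw is: P(data | r = 2) = (3/5) = 3/5; P(data | r = 3) = (2/5) = 2/5; P(data | r = 4) = (1/5) = 1/5.
The prior-weighted likelihoods are 1/6 · 3/5 = 1/10, 1/6 · 2/5 = 1/15, 2/3 · 1/5 = 2/15; with total 3/10.
Therefore the posterior P(r = 4 | data) = (2/15) / (3/10) = 4/9.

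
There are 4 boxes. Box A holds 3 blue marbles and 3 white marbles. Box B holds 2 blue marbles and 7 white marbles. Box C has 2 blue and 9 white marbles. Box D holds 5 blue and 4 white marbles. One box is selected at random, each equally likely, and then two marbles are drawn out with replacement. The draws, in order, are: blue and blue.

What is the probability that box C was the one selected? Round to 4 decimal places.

The likelihood of the observed sequence under each hypothesis: P(data | box A) = (3/6)(3/6) = 0.25; P(data | box B) = (2/9)(2/9) = 0.049383; P(data | box C) = (2/11)(2/11) = 0.033058; P(data | box D) = (5/9)(5/9) = 0.30864.
Multiplying each by its prior: 1/4 · 0.25 = 0.0625, 1/4 · 0.049383 = 0.012346, 1/4 · 0.033058 = 0.0082645, 1/4 · 0.30864 = 0.07716; these sum to 0.16027.
Hence P(box C | data) = (0.0082645) / (0.16027) = 0.051566.

0.0516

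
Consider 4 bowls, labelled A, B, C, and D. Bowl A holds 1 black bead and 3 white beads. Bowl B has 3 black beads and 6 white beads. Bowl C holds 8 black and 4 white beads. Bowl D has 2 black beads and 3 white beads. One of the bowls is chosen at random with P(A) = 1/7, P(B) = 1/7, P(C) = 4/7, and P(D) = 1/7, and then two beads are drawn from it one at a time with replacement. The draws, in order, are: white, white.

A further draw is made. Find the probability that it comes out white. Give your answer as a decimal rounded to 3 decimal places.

0.598

The likelihood of the observed sequence under each hypothesis: P(data | bowl A) = (3/4)(3/4) = 0.5625; P(data | bowl B) = (6/9)(6/9) = 0.44444; P(data | bowl C) = (4/12)(4/12) = 0.11111; P(data | bowl D) = (3/5)(3/5) = 0.36.
The prior-weighted likelihoods are 1/7 · 0.5625 = 0.080357, 1/7 · 0.44444 = 0.063492, 4/7 · 0.11111 = 0.063492, 1/7 · 0.36 = 0.051429; these sum to 0.25877.
The posterior is then P(bowl A | data) = 0.31054, P(bowl B | data) = 0.24536, P(bowl C | data) = 0.24536, P(bowl D | data) = 0.19874.
So P(white next | data) = Σ P(white next | H) P(H | data) = (3/4)(0.31054) + (2/3)(0.24536) + (1/3)(0.24536) + (3/5)(0.19874) = 0.59751.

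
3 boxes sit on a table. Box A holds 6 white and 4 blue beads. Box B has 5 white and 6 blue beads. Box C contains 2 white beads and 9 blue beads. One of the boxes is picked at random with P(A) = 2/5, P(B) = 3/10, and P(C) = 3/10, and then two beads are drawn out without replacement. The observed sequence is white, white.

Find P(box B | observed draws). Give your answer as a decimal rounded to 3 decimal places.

0.282

For each hypothesis, P(data | H) works out to: P(data | box A) = (6/10)(5/9) = 1/3; P(data | box B) = (5/11)(4/10) = 2/11; P(data | box C) = (2/11)(1/10) = 1/55.
The prior-weighted likelihoods are 2/5 · 1/3 = 2/15, 3/10 · 2/11 = 3/55, 3/10 · 1/55 = 3/550; these sum to 29/150.
Hence P(box B | data) = (3/55) / (29/150) = 90/319.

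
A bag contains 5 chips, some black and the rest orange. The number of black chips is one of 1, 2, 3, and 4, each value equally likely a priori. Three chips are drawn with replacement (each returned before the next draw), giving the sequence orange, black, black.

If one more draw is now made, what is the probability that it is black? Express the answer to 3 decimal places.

0.584

The likelihood of the observed sequence under each hypothesis: P(data | r = 1) = (4/5)(1/5)(1/5) = 4/125; P(data | r = 2) = (3/5)(2/5)(2/5) = 12/125; P(data | r = 3) = (2/5)(3/5)(3/5) = 18/125; P(data | r = 4) = (1/5)(4/5)(4/5) = 16/125.
The prior-weighted likelihoods are 1/4 · 4/125 = 1/125, 1/4 · 12/125 = 3/125, 1/4 · 18/125 = 9/250, 1/4 · 16/125 = 4/125; summing to 1/10.
The posterior is then P(r = 1 | data) = 2/25, P(r = 2 | data) = 6/25, P(r = 3 | data) = 9/25, P(r = 4 | data) = 8/25.
So P(black next | data) = Σ P(black next | H) P(H | data) = (1/5)(2/25) + (2/5)(6/25) + (3/5)(9/25) + (4/5)(8/25) = 73/125.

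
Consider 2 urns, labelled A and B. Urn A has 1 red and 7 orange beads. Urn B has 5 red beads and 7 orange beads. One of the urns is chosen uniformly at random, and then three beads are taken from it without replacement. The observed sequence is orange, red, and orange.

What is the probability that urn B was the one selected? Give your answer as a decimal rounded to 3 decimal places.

Compute the likelihood of the observed sequence for each case: P(data | urn A) = (7/8)(1/7)(6/6) = 1/8; P(data | urn B) = (7/12)(5/11)(6/10) = 7/44.
Multiplying each by its prior: 1/2 · 1/8 = 1/16, 1/2 · 7/44 = 7/88; summing to 25/176.
So P(urn B | data) = (7/88) / (25/176) = 14/25.

0.560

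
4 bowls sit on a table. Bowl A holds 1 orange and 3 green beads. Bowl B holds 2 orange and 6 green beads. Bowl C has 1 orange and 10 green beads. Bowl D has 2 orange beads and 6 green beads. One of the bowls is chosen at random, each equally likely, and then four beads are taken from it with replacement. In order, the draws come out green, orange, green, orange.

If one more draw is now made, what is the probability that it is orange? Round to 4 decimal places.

0.2403

For each hypothesis, P(data | H) works out to: P(data | bowl A) = (3/4)(1/4)(3/4)(1/4) = 0.035156; P(data | bowl B) = (6/8)(2/8)(6/8)(2/8) = 0.035156; P(data | bowl C) = (10/11)(1/11)(10/11)(1/11) = 0.0068301; P(data | bowl D) = (6/8)(2/8)(6/8)(2/8) = 0.035156.
Weighting by the prior gives 1/4 · 0.035156 = 0.0087891, 1/4 · 0.035156 = 0.0087891, 1/4 · 0.0068301 = 0.0017075, 1/4 · 0.035156 = 0.0087891; with total 0.028075.
Normalising, the posterior is P(bowl A | data) = 0.31306, P(bowl B | data) = 0.31306, P(bowl C | data) = 0.060821, P(bowl D | data) = 0.31306.
The predictive probability is P(orange next | data) = (1/4)(0.31306) + (1/4)(0.31306) + (1/11)(0.060821) + (1/4)(0.31306) = 0.24032.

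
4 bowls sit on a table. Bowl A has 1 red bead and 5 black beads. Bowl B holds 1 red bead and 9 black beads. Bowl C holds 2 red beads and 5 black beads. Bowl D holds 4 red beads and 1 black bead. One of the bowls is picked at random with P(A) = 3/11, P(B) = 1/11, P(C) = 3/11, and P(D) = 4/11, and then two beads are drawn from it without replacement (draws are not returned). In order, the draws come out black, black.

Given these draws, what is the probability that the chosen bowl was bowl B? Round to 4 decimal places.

0.1892

The likelihood of the observed sequence under each hypothesis: P(data | bowl A) = (5/6)(4/5) = 2/3; P(data | bowl B) = (9/10)(8/9) = 4/5; P(data | bowl C) = (5/7)(4/6) = 10/21; P(data | bowl D) = (1/5)(0/4) = 0.
Weighting by the prior gives 3/11 · 2/3 = 2/11, 1/11 · 4/5 = 4/55, 3/11 · 10/21 = 10/77, 4/11 · 0 = 0; these sum to 148/385.
So P(bowl B | data) = (4/55) / (148/385) = 7/37.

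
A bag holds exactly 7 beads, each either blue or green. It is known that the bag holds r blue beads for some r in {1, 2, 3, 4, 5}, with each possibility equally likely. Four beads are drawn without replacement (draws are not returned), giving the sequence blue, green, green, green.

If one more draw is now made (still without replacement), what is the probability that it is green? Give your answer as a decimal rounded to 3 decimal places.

0.667

The likelihood of the observed sequence under each hypothesis: P(data | r = 1) = (1/7)(6/6)(5/5)(4/4) = 1/7; P(data | r = 2) = (2/7)(5/6)(4/5)(3/4) = 1/7; P(data | r = 3) = (3/7)(4/6)(3/5)(2/4) = 3/35; P(data | r = 4) = (4/7)(3/6)(2/5)(1/4) = 1/35; P(data | r = 5) = (5/7)(2/6)(1/5)(0/4) = 0.
Weighting by the prior gives 1/5 · 1/7 = 1/35, 1/5 · 1/7 = 1/35, 1/5 · 3/35 = 3/175, 1/5 · 1/35 = 1/175, 1/5 · 0 = 0; these sum to 2/25.
The posterior is then P(r = 1 | data) = 5/14, P(r = 2 | data) = 5/14, P(r = 3 | data) = 3/14, P(r = 4 | data) = 1/14, P(r = 5 | data) = 0.
So P(green next | data) = Σ P(green next | H) P(H | data) = (1)(5/14) + (2/3)(5/14) + (1/3)(3/14) + (0)(1/14) = 2/3.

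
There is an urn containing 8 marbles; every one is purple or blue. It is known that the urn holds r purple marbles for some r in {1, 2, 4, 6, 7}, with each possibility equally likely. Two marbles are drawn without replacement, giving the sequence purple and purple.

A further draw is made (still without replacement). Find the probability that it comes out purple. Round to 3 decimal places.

0.686

The likelihood of the observed sequence under each hypothesis: P(data | r = 1) = (1/8)(0/7) = 0; P(data | r = 2) = (2/8)(1/7) = 1/28; P(data | r = 4) = (4/8)(3/7) = 3/14; P(data | r = 6) = (6/8)(5/7) = 15/28; P(data | r = 7) = (7/8)(6/7) = 3/4.
Weighting by the prior gives 1/5 · 0 = 0, 1/5 · 1/28 = 1/140, 1/5 · 3/14 = 3/70, 1/5 · 15/28 = 3/28, 1/5 · 3/4 = 3/20; these sum to 43/140.
The posterior is then P(r = 1 | data) = 0, P(r = 2 | data) = 1/43, P(r = 4 | data) = 6/43, P(r = 6 | data) = 15/43, P(r = 7 | data) = 21/43.
The predictive probability is P(purple next | data) = (0)(1/43) + (1/3)(6/43) + (2/3)(15/43) + (5/6)(21/43) = 59/86.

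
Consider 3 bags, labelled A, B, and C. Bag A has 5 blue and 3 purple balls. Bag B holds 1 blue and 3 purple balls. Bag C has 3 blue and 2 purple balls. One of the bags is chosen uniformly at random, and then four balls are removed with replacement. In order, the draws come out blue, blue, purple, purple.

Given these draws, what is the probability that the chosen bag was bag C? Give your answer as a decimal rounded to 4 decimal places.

0.3900

Compute the likelihood of the observed sequence for each case: P(data | bag A) = (5/8)(5/8)(3/8)(3/8) = 0.054932; P(data | bag B) = (1/4)(1/4)(3/4)(3/4) = 0.035156; P(data | bag C) = (3/5)(3/5)(2/5)(2/5) = 0.0576.
The prior-weighted likelihoods are 1/3 · 0.054932 = 0.018311, 1/3 · 0.035156 = 0.011719, 1/3 · 0.0576 = 0.0192; with total 0.049229.
Therefore the posterior P(bag C | data) = (0.0192) / (0.049229) = 0.39001.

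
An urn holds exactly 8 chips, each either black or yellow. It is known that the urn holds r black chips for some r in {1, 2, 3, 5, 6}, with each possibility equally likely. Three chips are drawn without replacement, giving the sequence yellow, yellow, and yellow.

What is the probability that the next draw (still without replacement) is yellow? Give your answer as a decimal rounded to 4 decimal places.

0.6667

For each hypothesis, P(data | H) works out to: P(data | r = 1) = (7/8)(6/7)(5/6) = 5/8; P(data | r = 2) = (6/8)(5/7)(4/6) = 5/14; P(data | r = 3) = (5/8)(4/7)(3/6) = 5/28; P(data | r = 5) = (3/8)(2/7)(1/6) = 1/56; P(data | r = 6) = (2/8)(1/7)(0/6) = 0.
The prior-weighted likelihoods are 1/5 · 5/8 = 1/8, 1/5 · 5/14 = 1/14, 1/5 · 5/28 = 1/28, 1/5 · 1/56 = 1/280, 1/5 · 0 = 0; summing to 33/140.
Dividing through by the total gives posterior P(r = 1 | data) = 35/66, P(r = 2 | data) = 10/33, P(r = 3 | data) = 5/33, P(r = 5 | data) = 1/66, P(r = 6 | data) = 0.
Averaging over the posterior, P(yellow next | data) = (4/5)(35/66) + (3/5)(10/33) + (2/5)(5/33) + (0)(1/66) = 2/3.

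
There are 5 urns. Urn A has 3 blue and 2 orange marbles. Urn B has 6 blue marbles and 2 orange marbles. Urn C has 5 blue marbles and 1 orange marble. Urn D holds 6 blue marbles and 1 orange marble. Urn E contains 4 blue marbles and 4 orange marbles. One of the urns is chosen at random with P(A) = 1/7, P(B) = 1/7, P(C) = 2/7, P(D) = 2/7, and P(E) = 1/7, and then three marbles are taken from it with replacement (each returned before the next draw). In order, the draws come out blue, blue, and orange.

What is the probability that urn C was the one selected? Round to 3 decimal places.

0.272

For each hypothesis, P(data | H) works out to: P(data | urn A) = (3/5)(3/5)(2/5) = 0.144; P(data | urn B) = (6/8)(6/8)(2/8) = 0.14062; P(data | urn C) = (5/6)(5/6)(1/6) = 0.11574; P(data | urn D) = (6/7)(6/7)(1/7) = 0.10496; P(data | urn E) = (4/8)(4/8)(4/8) = 0.125.
The prior-weighted likelihoods are 1/7 · 0.144 = 0.020571, 1/7 · 0.14062 = 0.020089, 2/7 · 0.11574 = 0.033069, 2/7 · 0.10496 = 0.029988, 1/7 · 0.125 = 0.017857; these sum to 0.12157.
By Bayes' rule, P(urn C | data) = (0.033069) / (0.12157) = 0.27201.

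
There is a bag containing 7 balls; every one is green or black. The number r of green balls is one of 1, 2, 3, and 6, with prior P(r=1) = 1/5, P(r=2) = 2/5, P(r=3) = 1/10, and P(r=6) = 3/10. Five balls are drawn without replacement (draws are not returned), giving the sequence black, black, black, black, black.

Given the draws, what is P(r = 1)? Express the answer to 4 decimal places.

0.7500

For each hypothesis, P(data | H) works out to: P(data | r = 1) = (6/7)(5/6)(4/5)(3/4)(2/3) = 2/7; P(data | r = 2) = (5/7)(4/6)(3/5)(2/4)(1/3) = 1/21; P(data | r = 3) = (4/7)(3/6)(2/5)(1/4)(0/3) = 0; P(data | r = 6) = (1/7)(0/6) = 0.
Multiplying each by its prior: 1/5 · 2/7 = 2/35, 2/5 · 1/21 = 2/105, 1/10 · 0 = 0, 3/10 · 0 = 0; summing to 8/105.
Therefore the posterior P(r = 1 | data) = (2/35) / (8/105) = 3/4.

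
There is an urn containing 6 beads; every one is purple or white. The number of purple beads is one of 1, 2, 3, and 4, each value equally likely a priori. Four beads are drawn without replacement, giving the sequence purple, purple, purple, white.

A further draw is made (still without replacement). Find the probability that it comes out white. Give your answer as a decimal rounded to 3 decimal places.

0.636

Under each hypothesis, the probability of the observed sequence is: P(data | r = 1) = (1/6)(0/5) = 0; P(data | r = 2) = (2/6)(1/5)(0/4) = 0; P(data | r = 3) = (3/6)(2/5)(1/4)(3/3) = 1/20; P(data | r = 4) = (4/6)(3/5)(2/4)(2/3) = 2/15.
Multiplying each by its prior: 1/4 · 0 = 0, 1/4 · 0 = 0, 1/4 · 1/20 = 1/80, 1/4 · 2/15 = 1/30; with total 11/240.
Normalising, the posterior is P(r = 1 | data) = 0, P(r = 2 | data) = 0, P(r = 3 | data) = 3/11, P(r = 4 | data) = 8/11.
So P(white next | data) = Σ P(white next | H) P(H | data) = (1)(3/11) + (1/2)(8/11) = 7/11.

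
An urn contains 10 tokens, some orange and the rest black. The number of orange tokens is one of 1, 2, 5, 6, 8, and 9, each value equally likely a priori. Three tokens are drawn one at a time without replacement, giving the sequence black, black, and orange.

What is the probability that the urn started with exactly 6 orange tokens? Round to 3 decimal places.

For each hypothesis, P(data | H) works out to: P(data | r = 1) = (9/10)(8/9)(1/8) = 1/10; P(data | r = 2) = (8/10)(7/9)(2/8) = 7/45; P(data | r = 5) = (5/10)(4/9)(5/8) = 5/36; P(data | r = 6) = (4/10)(3/9)(6/8) = 1/10; P(data | r = 8) = (2/10)(1/9)(8/8) = 1/45; P(data | r = 9) = (1/10)(0/9) = 0.
The prior-weighted likelihoods are 1/6 · 1/10 = 1/60, 1/6 · 7/45 = 7/270, 1/6 · 5/36 = 5/216, 1/6 · 1/10 = 1/60, 1/6 · 1/45 = 1/270, 1/6 · 0 = 0; with total 31/360.
Therefore the posterior P(r = 6 | data) = (1/60) / (31/360) = 6/31.

0.194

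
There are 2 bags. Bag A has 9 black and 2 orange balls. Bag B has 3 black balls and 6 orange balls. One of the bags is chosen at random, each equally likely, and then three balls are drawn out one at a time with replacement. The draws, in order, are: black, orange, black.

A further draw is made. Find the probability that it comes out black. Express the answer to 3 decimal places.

For each hypothesis, P(data | H) works out to: P(data | bag A) = (9/11)(2/11)(9/11) = 0.12171; P(data | bag B) = (3/9)(6/9)(3/9) = 0.074074.
Multiplying each by its prior: 1/2 · 0.12171 = 0.060856, 1/2 · 0.074074 = 0.037037; with total 0.097894.
Normalising, the posterior is P(bag A | data) = 0.62166, P(bag B | data) = 0.37834.
So P(black next | data) = Σ P(black next | H) P(H | data) = (9/11)(0.62166) + (1/3)(0.37834) = 0.63474.

0.635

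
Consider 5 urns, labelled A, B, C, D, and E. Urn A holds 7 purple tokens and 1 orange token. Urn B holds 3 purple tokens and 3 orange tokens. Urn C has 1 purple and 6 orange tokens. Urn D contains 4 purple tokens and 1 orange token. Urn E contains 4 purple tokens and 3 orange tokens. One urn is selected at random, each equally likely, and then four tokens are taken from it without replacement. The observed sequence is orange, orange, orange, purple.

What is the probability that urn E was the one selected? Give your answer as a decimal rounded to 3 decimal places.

Under each hypothesis, the probability of the observed sequence is: P(data | urn A) = (1/8)(0/7) = 0; P(data | urn B) = (3/6)(2/5)(1/4)(3/3) = 1/20; P(data | urn C) = (6/7)(5/6)(4/5)(1/4) = 1/7; P(data | urn D) = (1/5)(0/4) = 0; P(data | urn E) = (3/7)(2/6)(1/5)(4/4) = 1/35.
The prior-weighted likelihoods are 1/5 · 0 = 0, 1/5 · 1/20 = 1/100, 1/5 · 1/7 = 1/35, 1/5 · 0 = 0, 1/5 · 1/35 = 1/175; summing to 31/700.
Therefore the posterior P(urn E | data) = (1/175) / (31/700) = 4/31.

0.129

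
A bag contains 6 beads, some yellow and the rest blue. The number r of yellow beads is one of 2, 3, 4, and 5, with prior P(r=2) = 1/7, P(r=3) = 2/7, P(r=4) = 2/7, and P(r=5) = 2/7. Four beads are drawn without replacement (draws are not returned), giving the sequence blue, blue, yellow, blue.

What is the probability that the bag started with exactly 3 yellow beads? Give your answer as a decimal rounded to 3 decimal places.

The likelihood of the observed sequence under each hypothesis: P(data | r = 2) = (4/6)(3/5)(2/4)(2/3) = 2/15; P(data | r = 3) = (3/6)(2/5)(3/4)(1/3) = 1/20; P(data | r = 4) = (2/6)(1/5)(4/4)(0/3) = 0; P(data | r = 5) = (1/6)(0/5) = 0.
Multiplying each by its prior: 1/7 · 2/15 = 2/105, 2/7 · 1/20 = 1/70, 2/7 · 0 = 0, 2/7 · 0 = 0; summing to 1/30.
Therefore the posterior P(r = 3 | data) = (1/70) / (1/30) = 3/7.

0.429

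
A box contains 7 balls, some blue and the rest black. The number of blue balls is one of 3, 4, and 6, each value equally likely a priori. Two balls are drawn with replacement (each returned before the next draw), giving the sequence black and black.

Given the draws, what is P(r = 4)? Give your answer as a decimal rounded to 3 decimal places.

0.346

Under each hypothesis, the probability of the observed sequence is: P(data | r = 3) = (4/7)(4/7) = 16/49; P(data | r = 4) = (3/7)(3/7) = 9/49; P(data | r = 6) = (1/7)(1/7) = 1/49.
Weighting by the prior gives 1/3 · 16/49 = 16/147, 1/3 · 9/49 = 3/49, 1/3 · 1/49 = 1/147; summing to 26/147.
By Bayes' rule, P(r = 4 | data) = (3/49) / (26/147) = 9/26.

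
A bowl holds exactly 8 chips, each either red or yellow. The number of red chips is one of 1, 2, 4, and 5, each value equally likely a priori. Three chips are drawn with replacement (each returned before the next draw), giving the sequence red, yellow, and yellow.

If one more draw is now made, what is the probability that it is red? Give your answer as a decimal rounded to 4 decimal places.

0.3663

Compute the likelihood of the observed sequence for each case: P(data | r = 1) = (1/8)(7/8)(7/8) = 0.095703; P(data | r = 2) = (2/8)(6/8)(6/8) = 0.14062; P(data | r = 4) = (4/8)(4/8)(4/8) = 0.125; P(data | r = 5) = (5/8)(3/8)(3/8) = 0.087891.
The prior-weighted likelihoods are 1/4 · 0.095703 = 0.023926, 1/4 · 0.14062 = 0.035156, 1/4 · 0.125 = 0.03125, 1/4 · 0.087891 = 0.021973; summing to 0.1123.
Normalising, the posterior is P(r = 1 | data) = 0.21304, P(r = 2 | data) = 0.31304, P(r = 4 | data) = 0.27826, P(r = 5 | data) = 0.19565.
So P(red next | data) = Σ P(red next | H) P(H | data) = (1/8)(0.21304) + (1/4)(0.31304) + (1/2)(0.27826) + (5/8)(0.19565) = 0.3663.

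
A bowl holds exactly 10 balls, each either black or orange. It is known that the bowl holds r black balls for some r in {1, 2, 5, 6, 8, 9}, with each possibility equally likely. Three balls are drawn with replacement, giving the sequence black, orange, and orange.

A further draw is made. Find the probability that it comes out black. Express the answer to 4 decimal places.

Compute the likelihood of the observed sequence for each case: P(data | r = 1) = (1/10)(9/10)(9/10) = 0.081; P(data | r = 2) = (2/10)(8/10)(8/10) = 0.128; P(data | r = 5) = (5/10)(5/10)(5/10) = 0.125; P(data | r = 6) = (6/10)(4/10)(4/10) = 0.096; P(data | r = 8) = (8/10)(2/10)(2/10) = 0.032; P(data | r = 9) = (9/10)(1/10)(1/10) = 0.009.
The prior-weighted likelihoods are 1/6 · 0.081 = 0.0135, 1/6 · 0.128 = 0.021333, 1/6 · 0.125 = 0.020833, 1/6 · 0.096 = 0.016, 1/6 · 0.032 = 0.0053333, 1/6 · 0.009 = 0.0015; with total 0.0785.
The posterior is then P(r = 1 | data) = 0.17197, P(r = 2 | data) = 0.27176, P(r = 5 | data) = 0.26539, P(r = 6 | data) = 0.20382, P(r = 8 | data) = 0.067941, P(r = 9 | data) = 0.019108.
Averaging over the posterior, P(black next | data) = (1/10)(0.17197) + (1/5)(0.27176) + (1/2)(0.26539) + (3/5)(0.20382) + (4/5)(0.067941) + (9/10)(0.019108) = 0.39809.

0.3981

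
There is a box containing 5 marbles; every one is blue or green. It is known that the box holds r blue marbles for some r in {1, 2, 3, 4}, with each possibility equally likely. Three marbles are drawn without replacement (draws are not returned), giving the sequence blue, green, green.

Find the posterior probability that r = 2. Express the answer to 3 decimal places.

For each hypothesis, P(data | H) works out to: P(data | r = 1) = (1/5)(4/4)(3/3) = 1/5; P(data | r = 2) = (2/5)(3/4)(2/3) = 1/5; P(data | r = 3) = (3/5)(2/4)(1/3) = 1/10; P(data | r = 4) = (4/5)(1/4)(0/3) = 0.
Multiplying each by its prior: 1/4 · 1/5 = 1/20, 1/4 · 1/5 = 1/20, 1/4 · 1/10 = 1/40, 1/4 · 0 = 0; these sum to 1/8.
Hence P(r = 2 | data) = (1/20) / (1/8) = 2/5.

0.400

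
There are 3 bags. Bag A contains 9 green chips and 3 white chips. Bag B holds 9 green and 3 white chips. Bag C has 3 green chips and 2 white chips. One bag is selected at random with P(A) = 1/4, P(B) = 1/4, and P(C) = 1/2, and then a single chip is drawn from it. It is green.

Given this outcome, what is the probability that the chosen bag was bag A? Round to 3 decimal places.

0.278

Compute the likelihood of this draw for each case: P(data | bag A) = (9/12) = 3/4; P(data | bag B) = (9/12) = 3/4; P(data | bag C) = (3/5) = 3/5.
Multiplying each by its prior: 1/4 · 3/4 = 3/16, 1/4 · 3/4 = 3/16, 1/2 · 3/5 = 3/10; summing to 27/40.
Therefore the posterior P(bag A | data) = (3/16) / (27/40) = 5/18.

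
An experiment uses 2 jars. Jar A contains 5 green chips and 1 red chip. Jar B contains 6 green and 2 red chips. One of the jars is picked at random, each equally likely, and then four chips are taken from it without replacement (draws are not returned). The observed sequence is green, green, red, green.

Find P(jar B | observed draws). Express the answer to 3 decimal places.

0.462

The likelihood of the observed sequence under each hypothesis: P(data | jar A) = (5/6)(4/5)(1/4)(3/3) = 1/6; P(data | jar B) = (6/8)(5/7)(2/6)(4/5) = 1/7.
Multiplying each by its prior: 1/2 · 1/6 = 1/12, 1/2 · 1/7 = 1/14; with total 13/84.
Hence P(jar B | data) = (1/14) / (13/84) = 6/13.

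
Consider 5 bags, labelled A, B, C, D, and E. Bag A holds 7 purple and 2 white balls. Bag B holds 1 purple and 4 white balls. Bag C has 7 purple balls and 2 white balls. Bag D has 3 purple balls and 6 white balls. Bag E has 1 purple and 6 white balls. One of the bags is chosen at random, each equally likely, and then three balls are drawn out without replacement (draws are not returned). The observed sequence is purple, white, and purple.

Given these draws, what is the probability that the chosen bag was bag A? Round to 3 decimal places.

0.412

The likelihood of the observed sequence under each hypothesis: P(data | bag A) = (7/9)(2/8)(6/7) = 1/6; P(data | bag B) = (1/5)(4/4)(0/3) = 0; P(data | bag C) = (7/9)(2/8)(6/7) = 1/6; P(data | bag D) = (3/9)(6/8)(2/7) = 1/14; P(data | bag E) = (1/7)(6/6)(0/5) = 0.
Multiplying each by its prior: 1/5 · 1/6 = 1/30, 1/5 · 0 = 0, 1/5 · 1/6 = 1/30, 1/5 · 1/14 = 1/70, 1/5 · 0 = 0; summing to 17/210.
By Bayes' rule, P(bag A | data) = (1/30) / (17/210) = 7/17.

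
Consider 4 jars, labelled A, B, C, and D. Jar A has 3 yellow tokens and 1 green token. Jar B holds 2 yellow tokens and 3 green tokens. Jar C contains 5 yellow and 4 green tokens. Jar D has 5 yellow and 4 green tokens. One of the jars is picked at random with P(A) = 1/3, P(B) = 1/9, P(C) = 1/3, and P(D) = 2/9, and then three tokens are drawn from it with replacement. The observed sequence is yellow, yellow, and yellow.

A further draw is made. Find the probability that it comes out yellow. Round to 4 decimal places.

The likelihood of the observed sequence under each hypothesis: P(data | jar A) = (3/4)(3/4)(3/4) = 0.42188; P(data | jar B) = (2/5)(2/5)(2/5) = 0.064; P(data | jar C) = (5/9)(5/9)(5/9) = 0.17147; P(data | jar D) = (5/9)(5/9)(5/9) = 0.17147.
Weighting by the prior gives 1/3 · 0.42188 = 0.14062, 1/9 · 0.064 = 0.0071111, 1/3 · 0.17147 = 0.057156, 2/9 · 0.17147 = 0.038104; summing to 0.243.
Dividing through by the total gives posterior P(jar A | data) = 0.57871, P(jar B | data) = 0.029264, P(jar C | data) = 0.23521, P(jar D | data) = 0.15681.
The predictive probability is P(yellow next | data) = (3/4)(0.57871) + (2/5)(0.029264) + (5/9)(0.23521) + (5/9)(0.15681) = 0.66353.

0.6635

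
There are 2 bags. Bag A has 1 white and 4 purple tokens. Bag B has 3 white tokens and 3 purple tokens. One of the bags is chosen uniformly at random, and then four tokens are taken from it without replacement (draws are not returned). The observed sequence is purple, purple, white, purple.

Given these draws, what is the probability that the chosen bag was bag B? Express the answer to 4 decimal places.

For each hypothesis, P(data | H) works out to: P(data | bag A) = (4/5)(3/4)(1/3)(2/2) = 1/5; P(data | bag B) = (3/6)(2/5)(3/4)(1/3) = 1/20.
Multiplying each by its prior: 1/2 · 1/5 = 1/10, 1/2 · 1/20 = 1/40; with total 1/8.
So P(bag B | data) = (1/40) / (1/8) = 1/5.

0.2000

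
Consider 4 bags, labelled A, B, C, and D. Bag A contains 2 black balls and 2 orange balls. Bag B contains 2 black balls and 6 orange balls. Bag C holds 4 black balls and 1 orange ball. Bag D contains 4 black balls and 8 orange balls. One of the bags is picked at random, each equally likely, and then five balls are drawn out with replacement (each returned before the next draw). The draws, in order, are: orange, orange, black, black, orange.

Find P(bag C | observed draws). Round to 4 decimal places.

Compute the likelihood of the observed sequence for each case: P(data | bag A) = (2/4)(2/4)(2/4)(2/4)(2/4) = 0.03125; P(data | bag B) = (6/8)(6/8)(2/8)(2/8)(6/8) = 0.026367; P(data | bag C) = (1/5)(1/5)(4/5)(4/5)(1/5) = 0.00512; P(data | bag D) = (8/12)(8/12)(4/12)(4/12)(8/12) = 0.032922.
The prior-weighted likelihoods are 1/4 · 0.03125 = 0.0078125, 1/4 · 0.026367 = 0.0065918, 1/4 · 0.00512 = 0.00128, 1/4 · 0.032922 = 0.0082305; these sum to 0.023915.
By Bayes' rule, P(bag C | data) = (0.00128) / (0.023915) = 0.053523.

0.0535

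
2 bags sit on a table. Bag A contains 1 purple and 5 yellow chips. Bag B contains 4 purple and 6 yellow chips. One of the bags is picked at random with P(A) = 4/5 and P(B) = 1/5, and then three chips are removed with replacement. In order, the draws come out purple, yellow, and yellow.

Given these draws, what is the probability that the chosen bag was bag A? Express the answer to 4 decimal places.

The likelihood of the observed sequence under each hypothesis: P(data | bag A) = (1/6)(5/6)(5/6) = 0.11574; P(data | bag B) = (4/10)(6/10)(6/10) = 0.144.
The prior-weighted likelihoods are 4/5 · 0.11574 = 0.092593, 1/5 · 0.144 = 0.0288; summing to 0.12139.
Therefore the posterior P(bag A | data) = (0.092593) / (0.12139) = 0.76275.

0.7628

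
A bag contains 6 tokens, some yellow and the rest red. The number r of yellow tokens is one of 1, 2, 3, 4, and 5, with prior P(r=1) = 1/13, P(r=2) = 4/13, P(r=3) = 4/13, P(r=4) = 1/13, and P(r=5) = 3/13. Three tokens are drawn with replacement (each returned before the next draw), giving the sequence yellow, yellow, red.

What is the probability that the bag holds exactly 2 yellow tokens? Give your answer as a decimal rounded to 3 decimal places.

Compute the likelihood of the observed sequence for each case: P(data | r = 1) = (1/6)(1/6)(5/6) = 0.023148; P(data | r = 2) = (2/6)(2/6)(4/6) = 0.074074; P(data | r = 3) = (3/6)(3/6)(3/6) = 0.125; P(data | r = 4) = (4/6)(4/6)(2/6) = 0.14815; P(data | r = 5) = (5/6)(5/6)(1/6) = 0.11574.
Multiplying each by its prior: 1/13 · 0.023148 = 0.0017806, 4/13 · 0.074074 = 0.022792, 4/13 · 0.125 = 0.038462, 1/13 · 0.14815 = 0.011396, 3/13 · 0.11574 = 0.026709; summing to 0.10114.
Hence P(r = 2 | data) = (0.022792) / (0.10114) = 0.22535.

0.225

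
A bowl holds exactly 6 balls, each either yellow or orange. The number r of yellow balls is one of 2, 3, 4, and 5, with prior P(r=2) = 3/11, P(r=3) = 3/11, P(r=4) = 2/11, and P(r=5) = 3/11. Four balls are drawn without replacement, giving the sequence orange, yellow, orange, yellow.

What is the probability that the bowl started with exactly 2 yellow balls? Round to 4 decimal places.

Under each hypothesis, the probability of the observed sequence is: P(data | r = 2) = (4/6)(2/5)(3/4)(1/3) = 1/15; P(data | r = 3) = (3/6)(3/5)(2/4)(2/3) = 1/10; P(data | r = 4) = (2/6)(4/5)(1/4)(3/3) = 1/15; P(data | r = 5) = (1/6)(5/5)(0/4) = 0.
Weighting by the prior gives 3/11 · 1/15 = 1/55, 3/11 · 1/10 = 3/110, 2/11 · 1/15 = 2/165, 3/11 · 0 = 0; these sum to 19/330.
So P(r = 2 | data) = (1/55) / (19/330) = 6/19.

0.3158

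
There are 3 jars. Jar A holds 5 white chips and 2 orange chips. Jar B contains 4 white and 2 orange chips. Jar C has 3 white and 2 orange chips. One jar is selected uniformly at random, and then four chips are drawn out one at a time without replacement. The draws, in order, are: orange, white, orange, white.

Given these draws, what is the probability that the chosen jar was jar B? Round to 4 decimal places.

The likelihood of the observed sequence under each hypothesis: P(data | jar A) = (2/7)(5/6)(1/5)(4/4) = 1/21; P(data | jar B) = (2/6)(4/5)(1/4)(3/3) = 1/15; P(data | jar C) = (2/5)(3/4)(1/3)(2/2) = 1/10.
The prior-weighted likelihoods are 1/3 · 1/21 = 1/63, 1/3 · 1/15 = 1/45, 1/3 · 1/10 = 1/30; with total 1/14.
By Bayes' rule, P(jar B | data) = (1/45) / (1/14) = 14/45.

0.3111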